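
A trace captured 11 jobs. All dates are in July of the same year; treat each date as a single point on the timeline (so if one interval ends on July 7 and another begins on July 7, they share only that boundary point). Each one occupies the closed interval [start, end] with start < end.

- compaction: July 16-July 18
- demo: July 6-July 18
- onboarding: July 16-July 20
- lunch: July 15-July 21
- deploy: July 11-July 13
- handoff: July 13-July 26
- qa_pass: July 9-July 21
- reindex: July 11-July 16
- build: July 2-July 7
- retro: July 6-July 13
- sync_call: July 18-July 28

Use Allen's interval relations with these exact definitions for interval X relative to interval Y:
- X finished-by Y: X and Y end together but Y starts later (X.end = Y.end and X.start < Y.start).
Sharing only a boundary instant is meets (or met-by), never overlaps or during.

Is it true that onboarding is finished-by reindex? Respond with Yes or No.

onboarding = [July 16, July 20], reindex = [July 11, July 16].
Actual relation of onboarding to reindex: met-by.
Asked whether 'finished-by' holds → No.

No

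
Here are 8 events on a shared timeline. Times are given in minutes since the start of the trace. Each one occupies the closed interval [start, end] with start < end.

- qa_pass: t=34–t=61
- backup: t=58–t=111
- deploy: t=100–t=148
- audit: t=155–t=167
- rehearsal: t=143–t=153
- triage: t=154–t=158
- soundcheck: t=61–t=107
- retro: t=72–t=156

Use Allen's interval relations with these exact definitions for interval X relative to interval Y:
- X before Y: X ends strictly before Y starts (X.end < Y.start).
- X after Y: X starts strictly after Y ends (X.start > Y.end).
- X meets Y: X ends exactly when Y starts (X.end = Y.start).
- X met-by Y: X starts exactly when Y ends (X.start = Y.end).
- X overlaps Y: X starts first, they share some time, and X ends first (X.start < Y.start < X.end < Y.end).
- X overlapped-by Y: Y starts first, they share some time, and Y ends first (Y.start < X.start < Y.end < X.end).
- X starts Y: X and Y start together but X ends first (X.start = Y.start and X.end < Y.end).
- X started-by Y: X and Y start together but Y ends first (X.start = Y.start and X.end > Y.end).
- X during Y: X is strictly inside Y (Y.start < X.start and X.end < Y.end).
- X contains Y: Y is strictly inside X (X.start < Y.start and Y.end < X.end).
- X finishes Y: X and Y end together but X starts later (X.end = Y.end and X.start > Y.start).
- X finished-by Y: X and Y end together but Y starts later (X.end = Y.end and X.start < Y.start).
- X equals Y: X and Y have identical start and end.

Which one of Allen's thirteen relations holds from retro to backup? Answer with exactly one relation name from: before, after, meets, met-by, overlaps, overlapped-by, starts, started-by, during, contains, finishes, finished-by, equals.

retro = [t=72, t=156]; backup = [t=58, t=111].
Compare endpoints: retro.start > backup.start, retro.start < backup.end, retro.end > backup.start, retro.end > backup.end.
That pattern is 'overlapped-by'.

overlapped-by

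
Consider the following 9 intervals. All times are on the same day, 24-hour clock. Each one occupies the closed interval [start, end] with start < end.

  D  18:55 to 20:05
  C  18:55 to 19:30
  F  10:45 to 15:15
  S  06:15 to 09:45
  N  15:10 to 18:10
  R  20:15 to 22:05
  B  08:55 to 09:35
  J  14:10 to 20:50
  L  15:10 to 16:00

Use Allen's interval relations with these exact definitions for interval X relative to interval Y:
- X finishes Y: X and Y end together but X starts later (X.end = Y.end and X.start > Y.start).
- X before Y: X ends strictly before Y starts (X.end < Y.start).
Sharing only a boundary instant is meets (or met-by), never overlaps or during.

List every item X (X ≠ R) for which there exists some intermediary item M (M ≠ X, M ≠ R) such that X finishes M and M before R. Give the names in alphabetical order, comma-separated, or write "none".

none

Target R = [20:15, 22:05].
Intermediaries M with M before R: B, C, D, F, L, N, S.
Via B — items with X finishes B: none.
Via C — items with X finishes C: none.
Via D — items with X finishes D: none.
Via F — items with X finishes F: none.
Via L — items with X finishes L: none.
Via N — items with X finishes N: none.
Via S — items with X finishes S: none.
Union: none.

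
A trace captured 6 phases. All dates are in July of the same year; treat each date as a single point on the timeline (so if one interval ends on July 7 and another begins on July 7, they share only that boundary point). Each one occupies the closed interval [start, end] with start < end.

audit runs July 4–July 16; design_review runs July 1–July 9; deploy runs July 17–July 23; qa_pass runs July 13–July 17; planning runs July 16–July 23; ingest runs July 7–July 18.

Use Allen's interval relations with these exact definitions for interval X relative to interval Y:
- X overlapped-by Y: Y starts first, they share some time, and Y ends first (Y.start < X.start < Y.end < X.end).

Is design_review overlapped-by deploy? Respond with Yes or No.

design_review = [July 1, July 9], deploy = [July 17, July 23].
Actual relation of design_review to deploy: before.
Asked whether 'overlapped-by' holds → No.

No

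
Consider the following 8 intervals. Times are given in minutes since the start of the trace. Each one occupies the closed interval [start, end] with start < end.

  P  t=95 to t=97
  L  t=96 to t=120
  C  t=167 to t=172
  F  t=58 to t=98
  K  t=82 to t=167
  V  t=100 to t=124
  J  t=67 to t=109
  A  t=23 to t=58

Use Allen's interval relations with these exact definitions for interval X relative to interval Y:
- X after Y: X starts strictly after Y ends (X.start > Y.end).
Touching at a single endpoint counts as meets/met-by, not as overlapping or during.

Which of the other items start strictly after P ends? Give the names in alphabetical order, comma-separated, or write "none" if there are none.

C, V

Target P = [t=95, t=97].
A [t=23, t=58] → before → no.
C [t=167, t=172] → after → yes.
F [t=58, t=98] → contains → no.
J [t=67, t=109] → contains → no.
K [t=82, t=167] → contains → no.
L [t=96, t=120] → overlapped-by → no.
V [t=100, t=124] → after → yes.
Result: C, V.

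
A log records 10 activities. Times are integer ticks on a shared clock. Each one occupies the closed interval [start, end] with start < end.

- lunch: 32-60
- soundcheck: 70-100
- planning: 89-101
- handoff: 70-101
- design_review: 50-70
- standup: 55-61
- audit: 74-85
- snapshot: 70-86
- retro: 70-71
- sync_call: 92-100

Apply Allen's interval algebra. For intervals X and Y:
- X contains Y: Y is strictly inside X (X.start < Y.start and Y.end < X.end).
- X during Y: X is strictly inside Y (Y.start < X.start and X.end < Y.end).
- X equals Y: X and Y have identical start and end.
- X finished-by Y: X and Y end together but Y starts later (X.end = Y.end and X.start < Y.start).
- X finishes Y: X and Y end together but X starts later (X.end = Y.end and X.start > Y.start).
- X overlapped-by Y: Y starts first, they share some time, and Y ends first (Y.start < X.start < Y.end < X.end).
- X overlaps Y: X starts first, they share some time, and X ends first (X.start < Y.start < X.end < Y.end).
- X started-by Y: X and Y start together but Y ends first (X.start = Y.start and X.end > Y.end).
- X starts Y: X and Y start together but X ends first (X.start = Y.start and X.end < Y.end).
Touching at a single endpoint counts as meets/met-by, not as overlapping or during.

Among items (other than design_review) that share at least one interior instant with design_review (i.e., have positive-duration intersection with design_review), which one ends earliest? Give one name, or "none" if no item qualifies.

Target design_review = [50, 70].
audit [74, 85] → after → excluded.
handoff [70, 101] → met-by → excluded.
lunch [32, 60] → overlaps → candidate.
planning [89, 101] → after → excluded.
retro [70, 71] → met-by → excluded.
snapshot [70, 86] → met-by → excluded.
soundcheck [70, 100] → met-by → excluded.
standup [55, 61] → during → candidate.
sync_call [92, 100] → after → excluded.
Among candidates, earliest end is 60 → lunch.

lunch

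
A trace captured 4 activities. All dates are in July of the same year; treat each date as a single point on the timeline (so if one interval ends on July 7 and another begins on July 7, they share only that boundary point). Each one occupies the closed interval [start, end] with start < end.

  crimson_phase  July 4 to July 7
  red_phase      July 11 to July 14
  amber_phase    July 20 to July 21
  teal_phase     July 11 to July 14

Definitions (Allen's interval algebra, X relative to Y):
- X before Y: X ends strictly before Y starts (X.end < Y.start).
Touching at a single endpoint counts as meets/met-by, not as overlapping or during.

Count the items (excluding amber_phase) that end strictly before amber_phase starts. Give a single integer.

Target amber_phase = [July 20, July 21].
crimson_phase [July 4, July 7] → before → counts.
red_phase [July 11, July 14] → before → counts.
teal_phase [July 11, July 14] → before → counts.
Total: 3.

3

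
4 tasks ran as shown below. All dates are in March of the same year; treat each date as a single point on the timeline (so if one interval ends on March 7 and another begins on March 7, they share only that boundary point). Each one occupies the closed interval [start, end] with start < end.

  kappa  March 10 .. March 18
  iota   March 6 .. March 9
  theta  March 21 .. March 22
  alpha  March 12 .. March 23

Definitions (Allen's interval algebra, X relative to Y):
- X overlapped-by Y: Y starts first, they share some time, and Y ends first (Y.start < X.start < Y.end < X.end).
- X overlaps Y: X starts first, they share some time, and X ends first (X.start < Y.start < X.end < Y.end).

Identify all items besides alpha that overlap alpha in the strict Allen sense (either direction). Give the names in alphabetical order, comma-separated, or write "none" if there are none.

kappa

Target alpha = [March 12, March 23].
iota [March 6, March 9] → before → no.
kappa [March 10, March 18] → overlaps → yes.
theta [March 21, March 22] → during → no.
Result: kappa.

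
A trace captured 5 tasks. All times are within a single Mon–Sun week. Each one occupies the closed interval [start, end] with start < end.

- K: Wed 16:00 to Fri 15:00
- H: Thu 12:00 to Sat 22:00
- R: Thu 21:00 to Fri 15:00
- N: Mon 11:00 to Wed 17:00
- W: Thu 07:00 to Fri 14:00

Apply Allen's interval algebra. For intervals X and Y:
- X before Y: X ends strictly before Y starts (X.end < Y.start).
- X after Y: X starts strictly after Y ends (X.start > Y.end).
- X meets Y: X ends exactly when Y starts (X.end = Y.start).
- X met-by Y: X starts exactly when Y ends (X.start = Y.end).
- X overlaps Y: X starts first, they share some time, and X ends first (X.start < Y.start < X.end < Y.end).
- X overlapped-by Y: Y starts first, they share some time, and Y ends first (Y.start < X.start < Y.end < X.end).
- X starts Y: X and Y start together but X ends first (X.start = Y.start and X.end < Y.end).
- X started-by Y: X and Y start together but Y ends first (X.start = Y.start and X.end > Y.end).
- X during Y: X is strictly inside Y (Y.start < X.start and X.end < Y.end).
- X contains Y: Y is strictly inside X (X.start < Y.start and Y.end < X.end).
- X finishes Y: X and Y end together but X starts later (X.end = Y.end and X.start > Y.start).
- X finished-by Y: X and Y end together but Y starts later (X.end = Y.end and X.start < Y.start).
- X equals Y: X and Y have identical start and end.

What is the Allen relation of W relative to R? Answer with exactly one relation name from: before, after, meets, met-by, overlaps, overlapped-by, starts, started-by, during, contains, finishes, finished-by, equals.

W = [Thu 07:00, Fri 14:00]; R = [Thu 21:00, Fri 15:00].
Compare endpoints: W.start < R.start, W.start < R.end, W.end > R.start, W.end < R.end.
That pattern is 'overlaps'.

overlaps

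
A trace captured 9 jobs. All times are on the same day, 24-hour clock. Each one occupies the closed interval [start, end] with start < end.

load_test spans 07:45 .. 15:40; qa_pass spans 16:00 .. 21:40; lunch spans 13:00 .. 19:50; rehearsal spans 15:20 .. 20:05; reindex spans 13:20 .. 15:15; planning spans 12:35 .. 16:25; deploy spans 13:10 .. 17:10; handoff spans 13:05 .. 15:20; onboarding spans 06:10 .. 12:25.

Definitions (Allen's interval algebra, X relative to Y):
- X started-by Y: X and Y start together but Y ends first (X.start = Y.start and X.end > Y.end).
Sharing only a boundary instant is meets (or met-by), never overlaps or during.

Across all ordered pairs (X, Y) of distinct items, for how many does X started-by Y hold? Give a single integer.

Checking all 72 ordered pairs for relation 'started-by'; matching pairs in alphabetical order:
No pair satisfies it.
Count: 0.

0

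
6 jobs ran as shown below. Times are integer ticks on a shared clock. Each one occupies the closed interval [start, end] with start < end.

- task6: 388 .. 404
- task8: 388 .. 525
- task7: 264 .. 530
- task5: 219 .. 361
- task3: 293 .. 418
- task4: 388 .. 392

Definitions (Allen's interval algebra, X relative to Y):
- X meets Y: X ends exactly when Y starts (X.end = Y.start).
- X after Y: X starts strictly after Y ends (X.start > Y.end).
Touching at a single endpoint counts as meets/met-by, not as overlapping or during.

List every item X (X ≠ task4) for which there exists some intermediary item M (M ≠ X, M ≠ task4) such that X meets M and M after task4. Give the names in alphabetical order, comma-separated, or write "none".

Target task4 = [388, 392].
Intermediaries M with M after task4: none.
Union: none.

none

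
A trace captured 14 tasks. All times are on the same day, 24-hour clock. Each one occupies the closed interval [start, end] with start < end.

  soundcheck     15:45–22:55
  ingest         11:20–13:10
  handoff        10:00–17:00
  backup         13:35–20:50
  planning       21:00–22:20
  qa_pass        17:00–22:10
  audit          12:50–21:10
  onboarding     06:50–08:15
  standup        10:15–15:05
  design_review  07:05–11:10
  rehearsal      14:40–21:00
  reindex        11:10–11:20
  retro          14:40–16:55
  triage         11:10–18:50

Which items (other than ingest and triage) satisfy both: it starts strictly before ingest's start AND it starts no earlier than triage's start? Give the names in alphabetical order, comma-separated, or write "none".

reindex

Conditions: its start is strictly before ingest's start (X.start < 11:20) AND its start is no earlier than triage's start (X.start >= 11:10).
audit: start 12:50 < 11:20? ✗; start 12:50 >= 11:10? ✓ → no.
backup: start 13:35 < 11:20? ✗; start 13:35 >= 11:10? ✓ → no.
design_review: start 07:05 < 11:20? ✓; start 07:05 >= 11:10? ✗ → no.
handoff: start 10:00 < 11:20? ✓; start 10:00 >= 11:10? ✗ → no.
onboarding: start 06:50 < 11:20? ✓; start 06:50 >= 11:10? ✗ → no.
planning: start 21:00 < 11:20? ✗; start 21:00 >= 11:10? ✓ → no.
qa_pass: start 17:00 < 11:20? ✗; start 17:00 >= 11:10? ✓ → no.
rehearsal: start 14:40 < 11:20? ✗; start 14:40 >= 11:10? ✓ → no.
reindex: start 11:10 < 11:20? ✓; start 11:10 >= 11:10? ✓ → yes.
retro: start 14:40 < 11:20? ✗; start 14:40 >= 11:10? ✓ → no.
soundcheck: start 15:45 < 11:20? ✗; start 15:45 >= 11:10? ✓ → no.
standup: start 10:15 < 11:20? ✓; start 10:15 >= 11:10? ✗ → no.
Result: reindex.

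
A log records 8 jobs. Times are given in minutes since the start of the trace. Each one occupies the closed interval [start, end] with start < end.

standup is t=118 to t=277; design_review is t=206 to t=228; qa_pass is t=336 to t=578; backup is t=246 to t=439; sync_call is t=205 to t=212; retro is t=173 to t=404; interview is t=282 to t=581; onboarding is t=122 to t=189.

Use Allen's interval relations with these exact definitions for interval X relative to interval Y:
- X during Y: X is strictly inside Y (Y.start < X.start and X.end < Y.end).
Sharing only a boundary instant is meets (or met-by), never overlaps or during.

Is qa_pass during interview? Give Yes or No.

Yes

qa_pass = [t=336, t=578], interview = [t=282, t=581].
Actual relation of qa_pass to interview: during.
Asked whether 'during' holds → Yes.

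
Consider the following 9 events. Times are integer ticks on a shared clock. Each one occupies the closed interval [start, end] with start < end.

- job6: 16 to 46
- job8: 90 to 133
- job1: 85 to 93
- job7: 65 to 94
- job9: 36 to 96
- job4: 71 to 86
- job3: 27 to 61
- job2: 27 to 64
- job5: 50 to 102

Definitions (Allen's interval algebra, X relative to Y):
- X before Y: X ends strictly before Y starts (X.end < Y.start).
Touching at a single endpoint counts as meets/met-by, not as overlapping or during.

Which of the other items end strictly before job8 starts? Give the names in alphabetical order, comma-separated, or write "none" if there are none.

Target job8 = [90, 133].
job1 [85, 93] → overlaps → no.
job2 [27, 64] → before → yes.
job3 [27, 61] → before → yes.
job4 [71, 86] → before → yes.
job5 [50, 102] → overlaps → no.
job6 [16, 46] → before → yes.
job7 [65, 94] → overlaps → no.
job9 [36, 96] → overlaps → no.
Result: job2, job3, job4, job6.

job2, job3, job4, job6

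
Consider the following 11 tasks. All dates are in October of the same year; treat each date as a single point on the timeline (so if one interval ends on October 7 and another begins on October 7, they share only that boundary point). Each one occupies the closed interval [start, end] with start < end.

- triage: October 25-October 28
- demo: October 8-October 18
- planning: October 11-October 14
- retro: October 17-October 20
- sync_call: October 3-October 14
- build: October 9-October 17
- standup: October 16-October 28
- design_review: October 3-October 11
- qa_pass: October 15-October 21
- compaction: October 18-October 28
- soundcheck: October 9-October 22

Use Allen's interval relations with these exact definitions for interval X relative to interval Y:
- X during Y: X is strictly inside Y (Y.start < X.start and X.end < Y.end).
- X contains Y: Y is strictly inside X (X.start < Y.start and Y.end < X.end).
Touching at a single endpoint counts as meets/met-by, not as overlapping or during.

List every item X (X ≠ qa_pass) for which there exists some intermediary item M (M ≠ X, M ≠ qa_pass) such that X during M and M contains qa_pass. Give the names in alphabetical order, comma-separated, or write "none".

Target qa_pass = [October 15, October 21].
Intermediaries M with M contains qa_pass: soundcheck.
Via soundcheck — items with X during soundcheck: planning, retro.
Union: planning, retro.

planning, retro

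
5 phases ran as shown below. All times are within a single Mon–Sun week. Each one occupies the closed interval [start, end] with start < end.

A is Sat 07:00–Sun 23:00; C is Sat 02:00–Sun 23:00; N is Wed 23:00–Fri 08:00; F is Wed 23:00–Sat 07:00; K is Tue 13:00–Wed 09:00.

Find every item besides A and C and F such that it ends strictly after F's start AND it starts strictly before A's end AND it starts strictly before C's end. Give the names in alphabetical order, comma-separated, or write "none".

N

Conditions: its end is strictly after F's start (X.end > Wed 23:00) AND its start is strictly before A's end (X.start < Sun 23:00) AND its start is strictly before C's end (X.start < Sun 23:00).
K: end Wed 09:00 > Wed 23:00? ✗; start Tue 13:00 < Sun 23:00? ✓; start Tue 13:00 < Sun 23:00? ✓ → no.
N: end Fri 08:00 > Wed 23:00? ✓; start Wed 23:00 < Sun 23:00? ✓; start Wed 23:00 < Sun 23:00? ✓ → yes.
Result: N.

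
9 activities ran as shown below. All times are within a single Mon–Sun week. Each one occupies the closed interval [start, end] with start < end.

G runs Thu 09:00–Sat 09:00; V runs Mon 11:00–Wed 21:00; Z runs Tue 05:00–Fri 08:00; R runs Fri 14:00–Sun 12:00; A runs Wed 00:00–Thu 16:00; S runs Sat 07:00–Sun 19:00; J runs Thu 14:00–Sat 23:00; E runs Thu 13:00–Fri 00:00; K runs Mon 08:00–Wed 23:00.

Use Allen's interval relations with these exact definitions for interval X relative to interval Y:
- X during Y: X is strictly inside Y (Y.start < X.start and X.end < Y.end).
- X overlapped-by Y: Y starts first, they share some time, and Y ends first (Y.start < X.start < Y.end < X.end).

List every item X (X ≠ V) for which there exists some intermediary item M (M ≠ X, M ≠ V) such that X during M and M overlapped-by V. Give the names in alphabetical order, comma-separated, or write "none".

A, E

Target V = [Mon 11:00, Wed 21:00].
Intermediaries M with M overlapped-by V: A, Z.
Via A — items with X during A: none.
Via Z — items with X during Z: A, E.
Union: A, E.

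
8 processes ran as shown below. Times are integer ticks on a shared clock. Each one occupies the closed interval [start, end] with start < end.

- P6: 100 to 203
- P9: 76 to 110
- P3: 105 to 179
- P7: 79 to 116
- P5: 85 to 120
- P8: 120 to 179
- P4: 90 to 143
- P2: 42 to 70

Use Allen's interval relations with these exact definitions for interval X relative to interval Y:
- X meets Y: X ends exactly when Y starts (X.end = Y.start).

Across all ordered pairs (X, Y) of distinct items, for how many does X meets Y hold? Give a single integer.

Checking all 56 ordered pairs for relation 'meets'; matching pairs in alphabetical order:
(P5, P8): P5 meets P8 ✓
Count: 1.

1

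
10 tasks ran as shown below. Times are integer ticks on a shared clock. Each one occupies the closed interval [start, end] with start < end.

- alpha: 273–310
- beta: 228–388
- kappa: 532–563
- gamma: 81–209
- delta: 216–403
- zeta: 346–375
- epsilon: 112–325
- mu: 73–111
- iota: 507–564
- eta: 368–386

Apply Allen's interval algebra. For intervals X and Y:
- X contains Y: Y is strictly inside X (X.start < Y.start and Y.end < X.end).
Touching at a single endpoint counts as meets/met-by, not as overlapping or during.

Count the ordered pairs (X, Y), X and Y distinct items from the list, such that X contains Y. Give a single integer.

Checking all 90 ordered pairs for relation 'contains'; matching pairs in alphabetical order:
(beta, alpha): beta contains alpha ✓
(beta, eta): beta contains eta ✓
(beta, zeta): beta contains zeta ✓
(delta, alpha): delta contains alpha ✓
(delta, beta): delta contains beta ✓
(delta, eta): delta contains eta ✓
(delta, zeta): delta contains zeta ✓
(epsilon, alpha): epsilon contains alpha ✓
(iota, kappa): iota contains kappa ✓
Count: 9.

9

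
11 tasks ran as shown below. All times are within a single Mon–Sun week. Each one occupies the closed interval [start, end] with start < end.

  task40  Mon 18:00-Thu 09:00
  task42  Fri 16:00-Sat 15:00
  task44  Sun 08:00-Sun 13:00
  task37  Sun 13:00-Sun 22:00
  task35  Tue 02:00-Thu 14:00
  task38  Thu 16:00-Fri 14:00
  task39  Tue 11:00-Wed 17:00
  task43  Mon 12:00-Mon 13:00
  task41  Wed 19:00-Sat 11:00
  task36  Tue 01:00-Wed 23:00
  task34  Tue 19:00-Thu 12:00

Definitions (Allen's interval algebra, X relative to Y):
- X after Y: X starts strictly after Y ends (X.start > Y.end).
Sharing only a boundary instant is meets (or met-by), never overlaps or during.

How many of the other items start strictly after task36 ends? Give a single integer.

Target task36 = [Tue 01:00, Wed 23:00].
task34 [Tue 19:00, Thu 12:00] → overlapped-by → no.
task35 [Tue 02:00, Thu 14:00] → overlapped-by → no.
task37 [Sun 13:00, Sun 22:00] → after → counts.
task38 [Thu 16:00, Fri 14:00] → after → counts.
task39 [Tue 11:00, Wed 17:00] → during → no.
task40 [Mon 18:00, Thu 09:00] → contains → no.
task41 [Wed 19:00, Sat 11:00] → overlapped-by → no.
task42 [Fri 16:00, Sat 15:00] → after → counts.
task43 [Mon 12:00, Mon 13:00] → before → no.
task44 [Sun 08:00, Sun 13:00] → after → counts.
Total: 4.

4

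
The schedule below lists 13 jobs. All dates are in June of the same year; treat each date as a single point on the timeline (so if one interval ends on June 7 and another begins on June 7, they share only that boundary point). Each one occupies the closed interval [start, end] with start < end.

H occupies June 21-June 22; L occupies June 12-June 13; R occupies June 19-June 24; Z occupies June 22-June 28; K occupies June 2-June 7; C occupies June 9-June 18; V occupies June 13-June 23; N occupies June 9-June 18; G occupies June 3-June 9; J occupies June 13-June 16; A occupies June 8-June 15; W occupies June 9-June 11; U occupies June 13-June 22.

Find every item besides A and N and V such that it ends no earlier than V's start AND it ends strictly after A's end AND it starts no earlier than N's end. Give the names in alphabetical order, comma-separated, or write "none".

Conditions: its end is no earlier than V's start (X.end >= June 13) AND its end is strictly after A's end (X.end > June 15) AND its start is no earlier than N's end (X.start >= June 18).
C: end June 18 >= June 13? ✓; end June 18 > June 15? ✓; start June 9 >= June 18? ✗ → no.
G: end June 9 >= June 13? ✗; end June 9 > June 15? ✗; start June 3 >= June 18? ✗ → no.
H: end June 22 >= June 13? ✓; end June 22 > June 15? ✓; start June 21 >= June 18? ✓ → yes.
J: end June 16 >= June 13? ✓; end June 16 > June 15? ✓; start June 13 >= June 18? ✗ → no.
K: end June 7 >= June 13? ✗; end June 7 > June 15? ✗; start June 2 >= June 18? ✗ → no.
L: end June 13 >= June 13? ✓; end June 13 > June 15? ✗; start June 12 >= June 18? ✗ → no.
R: end June 24 >= June 13? ✓; end June 24 > June 15? ✓; start June 19 >= June 18? ✓ → yes.
U: end June 22 >= June 13? ✓; end June 22 > June 15? ✓; start June 13 >= June 18? ✗ → no.
W: end June 11 >= June 13? ✗; end June 11 > June 15? ✗; start June 9 >= June 18? ✗ → no.
Z: end June 28 >= June 13? ✓; end June 28 > June 15? ✓; start June 22 >= June 18? ✓ → yes.
Result: H, R, Z.

H, R, Z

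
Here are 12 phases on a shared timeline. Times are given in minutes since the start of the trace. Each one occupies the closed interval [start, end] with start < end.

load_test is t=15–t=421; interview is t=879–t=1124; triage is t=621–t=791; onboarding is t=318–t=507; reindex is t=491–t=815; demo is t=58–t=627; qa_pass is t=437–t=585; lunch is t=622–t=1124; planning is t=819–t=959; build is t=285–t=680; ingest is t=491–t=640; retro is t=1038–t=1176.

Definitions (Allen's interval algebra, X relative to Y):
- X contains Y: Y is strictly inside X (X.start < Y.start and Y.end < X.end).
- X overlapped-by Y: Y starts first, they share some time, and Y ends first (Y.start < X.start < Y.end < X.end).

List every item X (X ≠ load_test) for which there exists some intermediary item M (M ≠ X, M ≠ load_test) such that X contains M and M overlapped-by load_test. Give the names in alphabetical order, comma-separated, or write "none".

Target load_test = [t=15, t=421].
Intermediaries M with M overlapped-by load_test: build, demo, onboarding.
Via build — items with X contains build: none.
Via demo — items with X contains demo: none.
Via onboarding — items with X contains onboarding: build, demo.
Union: build, demo.

build, demo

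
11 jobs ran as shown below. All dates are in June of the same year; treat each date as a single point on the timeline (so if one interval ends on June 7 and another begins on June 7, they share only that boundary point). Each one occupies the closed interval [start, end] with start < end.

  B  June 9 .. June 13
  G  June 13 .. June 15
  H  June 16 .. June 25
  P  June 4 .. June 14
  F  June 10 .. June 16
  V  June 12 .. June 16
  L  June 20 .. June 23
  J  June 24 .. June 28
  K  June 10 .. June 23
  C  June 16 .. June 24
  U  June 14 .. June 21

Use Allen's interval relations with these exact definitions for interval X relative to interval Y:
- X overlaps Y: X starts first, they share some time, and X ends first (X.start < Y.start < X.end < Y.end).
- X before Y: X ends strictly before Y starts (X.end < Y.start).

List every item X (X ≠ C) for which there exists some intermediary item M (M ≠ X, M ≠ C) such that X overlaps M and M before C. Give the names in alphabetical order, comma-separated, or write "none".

P

Target C = [June 16, June 24].
Intermediaries M with M before C: B, G, P.
Via B — items with X overlaps B: none.
Via G — items with X overlaps G: P.
Via P — items with X overlaps P: none.
Union: P.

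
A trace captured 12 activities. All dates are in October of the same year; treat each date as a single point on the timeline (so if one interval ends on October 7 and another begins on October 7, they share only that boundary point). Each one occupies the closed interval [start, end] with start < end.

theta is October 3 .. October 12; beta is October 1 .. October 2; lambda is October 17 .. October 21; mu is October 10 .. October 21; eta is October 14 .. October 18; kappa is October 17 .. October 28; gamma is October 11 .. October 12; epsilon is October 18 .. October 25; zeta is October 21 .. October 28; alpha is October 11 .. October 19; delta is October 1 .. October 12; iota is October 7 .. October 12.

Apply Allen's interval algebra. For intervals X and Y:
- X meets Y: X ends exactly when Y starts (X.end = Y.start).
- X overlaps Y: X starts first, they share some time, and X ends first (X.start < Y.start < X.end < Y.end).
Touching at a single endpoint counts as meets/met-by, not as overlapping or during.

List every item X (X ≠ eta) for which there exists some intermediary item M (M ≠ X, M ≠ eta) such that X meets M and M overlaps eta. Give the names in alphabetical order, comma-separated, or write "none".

Target eta = [October 14, October 18].
Intermediaries M with M overlaps eta: none.
Union: none.

none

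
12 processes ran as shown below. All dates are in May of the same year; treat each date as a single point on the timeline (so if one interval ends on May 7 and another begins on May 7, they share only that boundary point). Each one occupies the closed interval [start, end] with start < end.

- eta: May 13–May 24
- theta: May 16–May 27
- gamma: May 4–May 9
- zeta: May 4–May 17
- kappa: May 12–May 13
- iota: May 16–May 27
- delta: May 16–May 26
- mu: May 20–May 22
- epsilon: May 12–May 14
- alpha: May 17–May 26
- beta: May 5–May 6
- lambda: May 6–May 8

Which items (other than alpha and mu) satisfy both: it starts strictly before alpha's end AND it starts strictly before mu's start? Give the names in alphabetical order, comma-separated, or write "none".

Conditions: its start is strictly before alpha's end (X.start < May 26) AND its start is strictly before mu's start (X.start < May 20).
beta: start May 5 < May 26? ✓; start May 5 < May 20? ✓ → yes.
delta: start May 16 < May 26? ✓; start May 16 < May 20? ✓ → yes.
epsilon: start May 12 < May 26? ✓; start May 12 < May 20? ✓ → yes.
eta: start May 13 < May 26? ✓; start May 13 < May 20? ✓ → yes.
gamma: start May 4 < May 26? ✓; start May 4 < May 20? ✓ → yes.
iota: start May 16 < May 26? ✓; start May 16 < May 20? ✓ → yes.
kappa: start May 12 < May 26? ✓; start May 12 < May 20? ✓ → yes.
lambda: start May 6 < May 26? ✓; start May 6 < May 20? ✓ → yes.
theta: start May 16 < May 26? ✓; start May 16 < May 20? ✓ → yes.
zeta: start May 4 < May 26? ✓; start May 4 < May 20? ✓ → yes.
Result: beta, delta, epsilon, eta, gamma, iota, kappa, lambda, theta, zeta.

beta, delta, epsilon, eta, gamma, iota, kappa, lambda, theta, zeta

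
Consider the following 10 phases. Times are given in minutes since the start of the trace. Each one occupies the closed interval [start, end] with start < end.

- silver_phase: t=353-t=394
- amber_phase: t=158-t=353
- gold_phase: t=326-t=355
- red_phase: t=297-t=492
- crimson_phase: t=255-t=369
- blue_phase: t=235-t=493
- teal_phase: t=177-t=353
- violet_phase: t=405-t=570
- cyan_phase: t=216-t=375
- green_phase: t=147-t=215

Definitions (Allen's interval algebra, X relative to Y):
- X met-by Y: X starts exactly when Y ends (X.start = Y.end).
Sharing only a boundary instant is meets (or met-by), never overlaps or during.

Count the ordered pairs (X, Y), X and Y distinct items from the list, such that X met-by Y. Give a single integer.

2

Checking all 90 ordered pairs for relation 'met-by'; matching pairs in alphabetical order:
(silver_phase, amber_phase): silver_phase met-by amber_phase ✓
(silver_phase, teal_phase): silver_phase met-by teal_phase ✓
Count: 2.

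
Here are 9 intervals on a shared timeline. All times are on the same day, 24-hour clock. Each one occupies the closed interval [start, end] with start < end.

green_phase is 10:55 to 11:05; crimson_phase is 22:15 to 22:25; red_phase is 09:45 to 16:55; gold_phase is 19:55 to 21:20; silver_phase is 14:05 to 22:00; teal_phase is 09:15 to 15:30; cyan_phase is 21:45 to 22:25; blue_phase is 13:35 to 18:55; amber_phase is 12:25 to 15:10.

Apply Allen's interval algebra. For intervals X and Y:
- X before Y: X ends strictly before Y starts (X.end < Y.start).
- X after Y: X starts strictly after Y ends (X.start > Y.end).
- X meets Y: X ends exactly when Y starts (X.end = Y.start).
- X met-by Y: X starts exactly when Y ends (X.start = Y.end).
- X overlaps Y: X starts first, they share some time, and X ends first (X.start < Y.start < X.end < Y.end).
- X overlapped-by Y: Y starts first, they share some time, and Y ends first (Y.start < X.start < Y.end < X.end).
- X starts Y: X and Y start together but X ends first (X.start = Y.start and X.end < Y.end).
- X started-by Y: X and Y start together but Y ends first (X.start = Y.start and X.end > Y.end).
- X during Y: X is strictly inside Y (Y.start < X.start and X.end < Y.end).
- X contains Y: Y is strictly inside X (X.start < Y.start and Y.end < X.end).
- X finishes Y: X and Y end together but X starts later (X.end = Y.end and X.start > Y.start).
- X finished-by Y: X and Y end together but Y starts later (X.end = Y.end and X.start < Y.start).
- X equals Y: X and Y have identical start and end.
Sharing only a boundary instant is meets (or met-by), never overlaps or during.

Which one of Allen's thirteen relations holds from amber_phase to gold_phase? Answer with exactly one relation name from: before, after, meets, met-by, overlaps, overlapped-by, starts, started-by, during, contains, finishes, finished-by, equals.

before

amber_phase = [12:25, 15:10]; gold_phase = [19:55, 21:20].
Compare endpoints: amber_phase.start < gold_phase.start, amber_phase.start < gold_phase.end, amber_phase.end < gold_phase.start, amber_phase.end < gold_phase.end.
That pattern is 'before'.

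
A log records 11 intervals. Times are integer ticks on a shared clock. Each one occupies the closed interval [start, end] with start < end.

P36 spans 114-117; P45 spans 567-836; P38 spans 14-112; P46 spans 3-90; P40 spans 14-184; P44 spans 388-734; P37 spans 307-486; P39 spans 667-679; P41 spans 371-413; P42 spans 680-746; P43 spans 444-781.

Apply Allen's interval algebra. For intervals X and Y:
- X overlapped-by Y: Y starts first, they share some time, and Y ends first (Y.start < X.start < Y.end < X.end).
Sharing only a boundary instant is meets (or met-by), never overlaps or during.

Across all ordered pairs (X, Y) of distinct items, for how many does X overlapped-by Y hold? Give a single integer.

9

Checking all 110 ordered pairs for relation 'overlapped-by'; matching pairs in alphabetical order:
(P38, P46): P38 overlapped-by P46 ✓
(P40, P46): P40 overlapped-by P46 ✓
(P42, P44): P42 overlapped-by P44 ✓
(P43, P37): P43 overlapped-by P37 ✓
(P43, P44): P43 overlapped-by P44 ✓
(P44, P37): P44 overlapped-by P37 ✓
(P44, P41): P44 overlapped-by P41 ✓
(P45, P43): P45 overlapped-by P43 ✓
(P45, P44): P45 overlapped-by P44 ✓
Count: 9.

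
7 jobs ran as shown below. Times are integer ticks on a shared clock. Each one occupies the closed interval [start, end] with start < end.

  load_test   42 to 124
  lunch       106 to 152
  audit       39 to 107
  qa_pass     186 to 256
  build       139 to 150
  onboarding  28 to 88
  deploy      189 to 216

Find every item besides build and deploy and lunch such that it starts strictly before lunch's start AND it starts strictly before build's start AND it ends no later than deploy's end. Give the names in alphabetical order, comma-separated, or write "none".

Conditions: its start is strictly before lunch's start (X.start < 106) AND its start is strictly before build's start (X.start < 139) AND its end is no later than deploy's end (X.end <= 216).
audit: start 39 < 106? ✓; start 39 < 139? ✓; end 107 <= 216? ✓ → yes.
load_test: start 42 < 106? ✓; start 42 < 139? ✓; end 124 <= 216? ✓ → yes.
onboarding: start 28 < 106? ✓; start 28 < 139? ✓; end 88 <= 216? ✓ → yes.
qa_pass: start 186 < 106? ✗; start 186 < 139? ✗; end 256 <= 216? ✗ → no.
Result: audit, load_test, onboarding.

audit, load_test, onboarding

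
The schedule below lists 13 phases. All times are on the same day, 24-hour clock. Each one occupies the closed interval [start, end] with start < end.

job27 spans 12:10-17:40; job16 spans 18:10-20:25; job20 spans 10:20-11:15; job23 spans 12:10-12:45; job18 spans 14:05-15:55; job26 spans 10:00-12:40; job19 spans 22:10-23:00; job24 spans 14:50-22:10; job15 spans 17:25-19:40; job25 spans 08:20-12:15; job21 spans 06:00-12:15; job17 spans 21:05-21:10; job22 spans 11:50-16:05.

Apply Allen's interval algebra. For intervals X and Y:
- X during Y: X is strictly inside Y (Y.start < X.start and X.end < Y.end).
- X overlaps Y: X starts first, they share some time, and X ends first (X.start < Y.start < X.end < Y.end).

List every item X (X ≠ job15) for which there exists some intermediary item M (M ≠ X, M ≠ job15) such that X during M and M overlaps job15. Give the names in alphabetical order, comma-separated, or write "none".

Target job15 = [17:25, 19:40].
Intermediaries M with M overlaps job15: job27.
Via job27 — items with X during job27: job18.
Union: job18.

job18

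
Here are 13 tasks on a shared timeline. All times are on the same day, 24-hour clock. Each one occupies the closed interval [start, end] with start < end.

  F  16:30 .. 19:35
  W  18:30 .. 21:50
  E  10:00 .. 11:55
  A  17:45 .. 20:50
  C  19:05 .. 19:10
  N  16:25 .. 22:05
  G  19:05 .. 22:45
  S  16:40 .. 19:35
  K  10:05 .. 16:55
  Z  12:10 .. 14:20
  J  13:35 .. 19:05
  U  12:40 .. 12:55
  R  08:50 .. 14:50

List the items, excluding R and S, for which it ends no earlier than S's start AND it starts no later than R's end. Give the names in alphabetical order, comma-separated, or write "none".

Conditions: its end is no earlier than S's start (X.end >= 16:40) AND its start is no later than R's end (X.start <= 14:50).
A: end 20:50 >= 16:40? ✓; start 17:45 <= 14:50? ✗ → no.
C: end 19:10 >= 16:40? ✓; start 19:05 <= 14:50? ✗ → no.
E: end 11:55 >= 16:40? ✗; start 10:00 <= 14:50? ✓ → no.
F: end 19:35 >= 16:40? ✓; start 16:30 <= 14:50? ✗ → no.
G: end 22:45 >= 16:40? ✓; start 19:05 <= 14:50? ✗ → no.
J: end 19:05 >= 16:40? ✓; start 13:35 <= 14:50? ✓ → yes.
K: end 16:55 >= 16:40? ✓; start 10:05 <= 14:50? ✓ → yes.
N: end 22:05 >= 16:40? ✓; start 16:25 <= 14:50? ✗ → no.
U: end 12:55 >= 16:40? ✗; start 12:40 <= 14:50? ✓ → no.
W: end 21:50 >= 16:40? ✓; start 18:30 <= 14:50? ✗ → no.
Z: end 14:20 >= 16:40? ✗; start 12:10 <= 14:50? ✓ → no.
Result: J, K.

J, K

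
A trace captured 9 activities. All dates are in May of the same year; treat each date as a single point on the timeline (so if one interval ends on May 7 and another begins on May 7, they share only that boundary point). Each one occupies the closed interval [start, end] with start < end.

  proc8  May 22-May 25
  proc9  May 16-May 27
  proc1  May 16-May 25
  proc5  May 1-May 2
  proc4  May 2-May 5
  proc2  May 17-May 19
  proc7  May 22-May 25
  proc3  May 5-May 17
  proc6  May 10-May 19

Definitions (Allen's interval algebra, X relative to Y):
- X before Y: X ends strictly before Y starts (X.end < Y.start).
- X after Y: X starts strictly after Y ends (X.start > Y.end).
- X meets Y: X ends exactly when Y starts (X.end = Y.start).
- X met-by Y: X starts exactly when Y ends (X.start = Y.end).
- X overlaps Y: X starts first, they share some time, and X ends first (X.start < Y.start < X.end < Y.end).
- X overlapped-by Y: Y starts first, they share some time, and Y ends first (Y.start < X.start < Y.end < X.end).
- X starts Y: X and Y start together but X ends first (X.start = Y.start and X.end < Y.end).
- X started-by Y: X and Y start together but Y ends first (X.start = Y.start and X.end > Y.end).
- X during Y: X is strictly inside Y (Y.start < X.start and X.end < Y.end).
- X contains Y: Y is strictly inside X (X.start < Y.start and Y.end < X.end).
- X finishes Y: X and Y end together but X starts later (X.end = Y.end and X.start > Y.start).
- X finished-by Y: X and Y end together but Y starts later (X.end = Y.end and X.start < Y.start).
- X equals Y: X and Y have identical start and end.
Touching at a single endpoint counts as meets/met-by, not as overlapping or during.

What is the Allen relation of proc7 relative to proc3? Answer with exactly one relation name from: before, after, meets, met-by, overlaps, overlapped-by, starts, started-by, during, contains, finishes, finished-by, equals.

proc7 = [May 22, May 25]; proc3 = [May 5, May 17].
Compare endpoints: proc7.start > proc3.start, proc7.start > proc3.end, proc7.end > proc3.start, proc7.end > proc3.end.
That pattern is 'after'.

after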